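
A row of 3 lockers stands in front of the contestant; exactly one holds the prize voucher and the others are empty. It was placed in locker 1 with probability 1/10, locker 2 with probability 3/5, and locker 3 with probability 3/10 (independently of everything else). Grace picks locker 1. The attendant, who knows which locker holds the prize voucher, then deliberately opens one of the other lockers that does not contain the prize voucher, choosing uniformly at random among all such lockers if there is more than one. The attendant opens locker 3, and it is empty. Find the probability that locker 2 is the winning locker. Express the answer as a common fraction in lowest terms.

Consider each possible location of the prize voucher in turn.
If it is in locker 1 (prior 1/10): the attendant has 2 equally likely choices, so probability 1/2; weight (1/10)·(1/2) = 1/20.
If it is in locker 2 (prior 3/5): the attendant has no choice, probability 1; weight (3/5)·1 = 3/5.
If it is in locker 3 (prior 3/10): the attendant opened locker 3, so this case is ruled out; weight (3/10)·0 = 0.
The weights sum to 13/20.
So P(the prize voucher in locker 2 | the attendant opened locker 3) = (3/5) / (13/20) = 12/13.

12/13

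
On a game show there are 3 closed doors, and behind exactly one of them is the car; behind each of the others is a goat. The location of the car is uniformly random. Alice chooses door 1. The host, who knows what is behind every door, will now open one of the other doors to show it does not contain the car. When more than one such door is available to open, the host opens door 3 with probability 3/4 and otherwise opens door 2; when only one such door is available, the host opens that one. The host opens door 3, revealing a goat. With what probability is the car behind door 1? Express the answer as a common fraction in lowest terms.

Consider each possible location of the car in turn.
If it is behind door 1 (prior 1/3): door 3 is available, opened with probability 3/4; weight (1/3)·(3/4) = 1/4.
If it is behind door 2 (prior 1/3): only door 3 is available, probability 1; weight (1/3)·1 = 1/3.
If it is behind door 3 (prior 1/3): the host opened door 3, so this case is ruled out; weight (1/3)·0 = 0.
The weights sum to 7/12.
So P(the car behind door 1 | the host opened door 3) = (1/4) / (7/12) = 3/7.

3/7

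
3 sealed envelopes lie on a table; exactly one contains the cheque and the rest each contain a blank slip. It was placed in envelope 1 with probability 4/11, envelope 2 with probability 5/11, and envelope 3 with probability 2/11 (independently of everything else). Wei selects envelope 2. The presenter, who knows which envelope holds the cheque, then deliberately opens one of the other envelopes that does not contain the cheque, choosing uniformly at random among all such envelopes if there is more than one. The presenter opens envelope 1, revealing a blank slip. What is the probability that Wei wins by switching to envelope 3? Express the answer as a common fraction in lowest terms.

4/9

Apply Bayes' rule, conditioning on where the cheque actually is.
If it is in envelope 1 (prior 4/11): the presenter opened envelope 1, so this case is ruled out; weight (4/11)·0 = 0.
If it is in envelope 2 (prior 5/11): the presenter has 2 equally likely choices, so probability 1/2; weight (5/11)·(1/2) = 5/22.
If it is in envelope 3 (prior 2/11): the presenter has no choice, probability 1; weight (2/11)·1 = 2/11.
The weights sum to 9/22.
So P(the cheque in envelope 3 | the presenter opened envelope 1) = (2/11) / (9/22) = 4/9.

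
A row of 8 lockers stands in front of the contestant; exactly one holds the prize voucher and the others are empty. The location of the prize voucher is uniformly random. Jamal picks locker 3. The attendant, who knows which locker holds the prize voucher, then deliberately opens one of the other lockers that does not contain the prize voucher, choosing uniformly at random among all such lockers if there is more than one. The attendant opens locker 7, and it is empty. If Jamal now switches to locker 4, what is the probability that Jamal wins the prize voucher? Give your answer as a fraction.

7/48

Consider each possible location of the prize voucher in turn.
If it is in any of lockers 1, 2, 4, 5, 6, and 8 (prior 1/8 each): the attendant has 6 equally likely choices, so probability 1/6; weight (1/8)·(1/6) = 1/48 each.
If it is in locker 3 (prior 1/8): the attendant has 7 equally likely choices, so probability 1/7; weight (1/8)·(1/7) = 1/56.
If it is in locker 7 (prior 1/8): the attendant opened locker 7, so this case is ruled out; weight (1/8)·0 = 0.
The weights sum to 1/7.
So P(the prize voucher in locker 4 | the attendant opened locker 7) = (1/48) / (1/7) = 7/48.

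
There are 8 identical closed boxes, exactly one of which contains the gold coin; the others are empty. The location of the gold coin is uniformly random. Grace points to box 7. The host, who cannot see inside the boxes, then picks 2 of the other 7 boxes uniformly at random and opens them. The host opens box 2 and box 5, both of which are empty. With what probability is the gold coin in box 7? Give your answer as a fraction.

Consider each possible location of the gold coin in turn.
If it is in any of boxes 1, 3, 4, 6, 7, and 8 (prior 1/8 each): the host picks exactly this set with probability 1/21 regardless, and none is the prize; weight (1/8)·(1/21) = 1/168 each.
If it is in either of boxes 2 and 5 (prior 1/8 each): that box was opened and seen not to hold the prize — ruled out; weight (1/8)·0 = 0 each.
The weights sum to 1/28.
So P(the gold coin in box 7 | the host opened box 2 and box 5) = (1/168) / (1/28) = 1/6.

1/6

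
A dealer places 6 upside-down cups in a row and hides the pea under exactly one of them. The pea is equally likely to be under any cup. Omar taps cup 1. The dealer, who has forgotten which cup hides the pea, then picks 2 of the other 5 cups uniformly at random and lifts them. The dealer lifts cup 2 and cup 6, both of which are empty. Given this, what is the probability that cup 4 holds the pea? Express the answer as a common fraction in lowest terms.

1/4

Consider each possible location of the pea in turn.
If it is under any of cups 1, 3, 4, and 5 (prior 1/6 each): the dealer picks exactly this set with probability 1/10 regardless, and none is the prize; weight (1/6)·(1/10) = 1/60 each.
If it is under either of cups 2 and 6 (prior 1/6 each): that cup was opened and seen not to hold the prize — ruled out; weight (1/6)·0 = 0 each.
The weights sum to 1/15.
So P(the pea under cup 4 | the dealer opened cup 2 and cup 6) = (1/60) / (1/15) = 1/4.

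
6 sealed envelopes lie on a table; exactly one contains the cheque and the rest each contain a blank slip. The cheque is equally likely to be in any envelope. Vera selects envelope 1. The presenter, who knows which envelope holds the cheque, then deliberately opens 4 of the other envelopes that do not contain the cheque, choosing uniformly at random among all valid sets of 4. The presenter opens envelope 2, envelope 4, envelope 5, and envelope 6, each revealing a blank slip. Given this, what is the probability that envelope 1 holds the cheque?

1/6

Condition on the true location of the cheque.
If it is in envelope 1 (prior 1/6): the presenter has 5 equally likely choices, so probability 1/5; weight (1/6)·(1/5) = 1/30.
If it is in any of envelopes 2, 4, 5, and 6 (prior 1/6 each): that envelope was opened and seen not to hold the prize — ruled out; weight (1/6)·0 = 0 each.
If it is in envelope 3 (prior 1/6): the presenter has no choice, probability 1; weight (1/6)·1 = 1/6.
The weights sum to 1/5.
So P(the cheque in envelope 1 | the presenter opened envelope 2, envelope 4, envelope 5, and envelope 6) = (1/30) / (1/5) = 1/6.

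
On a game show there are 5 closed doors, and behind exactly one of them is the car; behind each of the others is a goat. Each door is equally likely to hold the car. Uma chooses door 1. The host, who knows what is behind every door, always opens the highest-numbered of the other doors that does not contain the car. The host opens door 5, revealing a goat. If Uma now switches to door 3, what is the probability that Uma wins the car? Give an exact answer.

1/4

Condition on the true location of the car.
If it is behind any of doors 1, 2, 3, and 4 (prior 1/5 each): door 5 is the highest-numbered option available, probability 1; weight (1/5)·1 = 1/5 each.
If it is behind door 5 (prior 1/5): the host opened door 5, so this case is ruled out; weight (1/5)·0 = 0.
The weights sum to 4/5.
So P(the car behind door 3 | the host opened door 5) = (1/5) / (4/5) = 1/4.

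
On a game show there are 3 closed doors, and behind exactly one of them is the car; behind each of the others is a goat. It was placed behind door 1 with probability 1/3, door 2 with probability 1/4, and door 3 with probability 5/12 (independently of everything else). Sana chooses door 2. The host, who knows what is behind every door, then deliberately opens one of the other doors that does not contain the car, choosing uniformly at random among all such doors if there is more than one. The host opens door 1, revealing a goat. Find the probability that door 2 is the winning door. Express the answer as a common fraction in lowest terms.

Consider each possible location of the car in turn.
If it is behind door 1 (prior 1/3): the host opened door 1, so this case is ruled out; weight (1/3)·0 = 0.
If it is behind door 2 (prior 1/4): the host has 2 equally likely choices, so probability 1/2; weight (1/4)·(1/2) = 1/8.
If it is behind door 3 (prior 5/12): the host has no choice, probability 1; weight (5/12)·1 = 5/12.
The weights sum to 13/24.
So P(the car behind door 2 | the host opened door 1) = (1/8) / (13/24) = 3/13.

3/13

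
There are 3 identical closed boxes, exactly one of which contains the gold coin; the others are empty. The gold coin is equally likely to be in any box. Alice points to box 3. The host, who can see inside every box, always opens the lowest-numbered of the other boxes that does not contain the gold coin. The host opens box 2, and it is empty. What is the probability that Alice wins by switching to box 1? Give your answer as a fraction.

1

Condition on the true location of the gold coin.
If it is in box 1 (prior 1/3): box 2 is the lowest-numbered option available, probability 1; weight (1/3)·1 = 1/3.
If it is in box 2 (prior 1/3): the host opened box 2, so this case is ruled out; weight (1/3)·0 = 0.
If it is in box 3 (prior 1/3): the host would have opened box 1 instead, probability 0; weight (1/3)·0 = 0.
The weights sum to 1/3.
So P(the gold coin in box 1 | the host opened box 2) = (1/3) / (1/3) = 1.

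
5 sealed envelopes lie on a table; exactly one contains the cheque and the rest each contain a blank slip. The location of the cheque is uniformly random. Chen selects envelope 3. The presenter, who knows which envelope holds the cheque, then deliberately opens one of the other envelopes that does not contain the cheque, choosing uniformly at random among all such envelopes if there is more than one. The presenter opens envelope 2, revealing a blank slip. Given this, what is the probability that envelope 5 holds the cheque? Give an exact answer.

Consider each possible location of the cheque in turn.
If it is in any of envelopes 1, 4, and 5 (prior 1/5 each): the presenter has 3 equally likely choices, so probability 1/3; weight (1/5)·(1/3) = 1/15 each.
If it is in envelope 2 (prior 1/5): the presenter opened envelope 2, so this case is ruled out; weight (1/5)·0 = 0.
If it is in envelope 3 (prior 1/5): the presenter has 4 equally likely choices, so probability 1/4; weight (1/5)·(1/4) = 1/20.
The weights sum to 1/4.
So P(the cheque in envelope 5 | the presenter opened envelope 2) = (1/15) / (1/4) = 4/15.

4/15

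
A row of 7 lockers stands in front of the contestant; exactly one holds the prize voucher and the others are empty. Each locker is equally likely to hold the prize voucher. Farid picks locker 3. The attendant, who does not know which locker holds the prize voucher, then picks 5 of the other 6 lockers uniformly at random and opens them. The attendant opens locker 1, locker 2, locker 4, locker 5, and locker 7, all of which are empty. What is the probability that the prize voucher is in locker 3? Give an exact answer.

Consider each possible location of the prize voucher in turn.
If it is in any of lockers 1, 2, 4, 5, and 7 (prior 1/7 each): that locker was opened and seen not to hold the prize — ruled out; weight (1/7)·0 = 0 each.
If it is in either of lockers 3 and 6 (prior 1/7 each): the attendant picks exactly this set with probability 1/6 regardless, and none is the prize; weight (1/7)·(1/6) = 1/42 each.
The weights sum to 1/21.
So P(the prize voucher in locker 3 | the attendant opened locker 1, locker 2, locker 4, locker 5, and locker 7) = (1/42) / (1/21) = 1/2.

1/2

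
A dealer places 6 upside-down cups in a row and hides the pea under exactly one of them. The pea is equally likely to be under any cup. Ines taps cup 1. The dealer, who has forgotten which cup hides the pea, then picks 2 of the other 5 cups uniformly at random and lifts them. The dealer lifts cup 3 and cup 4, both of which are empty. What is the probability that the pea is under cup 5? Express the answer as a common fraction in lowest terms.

Because the dealer chose which cups to lift without knowing where the pea is, the choice is independent of the prize location. Learning that none of the 2 opened cups holds the pea simply rules out those 2 locations and leaves the remaining 4 cups still equally likely by symmetry.
So P(the pea under cup 5) = 1/4.

1/4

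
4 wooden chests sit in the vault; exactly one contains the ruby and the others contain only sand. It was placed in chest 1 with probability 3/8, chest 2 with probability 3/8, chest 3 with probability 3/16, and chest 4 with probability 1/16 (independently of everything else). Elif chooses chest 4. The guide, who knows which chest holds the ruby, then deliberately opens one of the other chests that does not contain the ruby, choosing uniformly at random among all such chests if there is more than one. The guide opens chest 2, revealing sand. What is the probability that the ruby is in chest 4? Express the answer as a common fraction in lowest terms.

Condition on the true location of the ruby.
If it is in chest 1 (prior 3/8): the guide has 2 equally likely choices, so probability 1/2; weight (3/8)·(1/2) = 3/16.
If it is in chest 2 (prior 3/8): the guide opened chest 2, so this case is ruled out; weight (3/8)·0 = 0.
If it is in chest 3 (prior 3/16): the guide has 2 equally likely choices, so probability 1/2; weight (3/16)·(1/2) = 3/32.
If it is in chest 4 (prior 1/16): the guide has 3 equally likely choices, so probability 1/3; weight (1/16)·(1/3) = 1/48.
The weights sum to 29/96.
So P(the ruby in chest 4 | the guide opened chest 2) = (1/48) / (29/96) = 2/29.

2/29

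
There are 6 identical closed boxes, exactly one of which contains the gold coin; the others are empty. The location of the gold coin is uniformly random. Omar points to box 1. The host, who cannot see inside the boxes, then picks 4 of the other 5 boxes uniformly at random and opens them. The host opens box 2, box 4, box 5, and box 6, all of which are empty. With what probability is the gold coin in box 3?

Consider each possible location of the gold coin in turn.
If it is in either of boxes 1 and 3 (prior 1/6 each): the host picks exactly this set with probability 1/5 regardless, and none is the prize; weight (1/6)·(1/5) = 1/30 each.
If it is in any of boxes 2, 4, 5, and 6 (prior 1/6 each): that box was opened and seen not to hold the prize — ruled out; weight (1/6)·0 = 0 each.
The weights sum to 1/15.
So P(the gold coin in box 3 | the host opened box 2, box 4, box 5, and box 6) = (1/30) / (1/15) = 1/2.

1/2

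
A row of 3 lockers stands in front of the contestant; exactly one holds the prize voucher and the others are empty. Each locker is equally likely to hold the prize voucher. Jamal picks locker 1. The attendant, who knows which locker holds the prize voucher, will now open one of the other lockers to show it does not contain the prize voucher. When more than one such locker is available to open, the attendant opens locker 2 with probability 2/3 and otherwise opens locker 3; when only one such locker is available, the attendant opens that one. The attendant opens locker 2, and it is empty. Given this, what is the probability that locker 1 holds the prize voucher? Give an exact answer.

2/5

Apply Bayes' rule, conditioning on where the prize voucher actually is.
If it is in locker 1 (prior 1/3): locker 2 is available, opened with probability 2/3; weight (1/3)·(2/3) = 2/9.
If it is in locker 2 (prior 1/3): the attendant opened locker 2, so this case is ruled out; weight (1/3)·0 = 0.
If it is in locker 3 (prior 1/3): only locker 2 is available, probability 1; weight (1/3)·1 = 1/3.
The weights sum to 5/9.
So P(the prize voucher in locker 1 | the attendant opened locker 2) = (2/9) / (5/9) = 2/5.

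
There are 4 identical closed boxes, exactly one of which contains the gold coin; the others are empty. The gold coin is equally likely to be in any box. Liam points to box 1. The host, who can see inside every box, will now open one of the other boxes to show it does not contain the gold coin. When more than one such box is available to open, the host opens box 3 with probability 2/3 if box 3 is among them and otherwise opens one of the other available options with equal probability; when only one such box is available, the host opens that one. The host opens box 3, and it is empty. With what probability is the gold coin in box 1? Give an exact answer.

Condition on the true location of the gold coin.
If it is in any of boxes 1, 2, and 4 (prior 1/4 each): box 3 is available, opened with probability 2/3; weight (1/4)·(2/3) = 1/6 each.
If it is in box 3 (prior 1/4): the host opened box 3, so this case is ruled out; weight (1/4)·0 = 0.
The weights sum to 1/2.
So P(the gold coin in box 1 | the host opened box 3) = (1/6) / (1/2) = 1/3.

1/3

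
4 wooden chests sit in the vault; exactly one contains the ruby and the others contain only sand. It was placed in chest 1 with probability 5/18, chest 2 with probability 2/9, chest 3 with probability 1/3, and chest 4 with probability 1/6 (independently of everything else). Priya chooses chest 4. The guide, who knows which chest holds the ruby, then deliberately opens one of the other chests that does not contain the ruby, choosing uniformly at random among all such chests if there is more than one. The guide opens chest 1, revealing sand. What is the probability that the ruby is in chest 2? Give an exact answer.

Apply Bayes' rule, conditioning on where the ruby actually is.
If it is in chest 1 (prior 5/18): the guide opened chest 1, so this case is ruled out; weight (5/18)·0 = 0.
If it is in chest 2 (prior 2/9): the guide has 2 equally likely choices, so probability 1/2; weight (2/9)·(1/2) = 1/9.
If it is in chest 3 (prior 1/3): the guide has 2 equally likely choices, so probability 1/2; weight (1/3)·(1/2) = 1/6.
If it is in chest 4 (prior 1/6): the guide has 3 equally likely choices, so probability 1/3; weight (1/6)·(1/3) = 1/18.
The weights sum to 1/3.
So P(the ruby in chest 2 | the guide opened chest 1) = (1/9) / (1/3) = 1/3.

1/3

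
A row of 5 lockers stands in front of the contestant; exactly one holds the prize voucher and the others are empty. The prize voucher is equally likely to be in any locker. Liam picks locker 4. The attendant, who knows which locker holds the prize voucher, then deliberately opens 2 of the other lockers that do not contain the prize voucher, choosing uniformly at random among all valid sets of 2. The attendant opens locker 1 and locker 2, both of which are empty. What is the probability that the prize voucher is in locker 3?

2/5

Condition on the true location of the prize voucher.
If it is in either of lockers 1 and 2 (prior 1/5 each): that locker was opened and seen not to hold the prize — ruled out; weight (1/5)·0 = 0 each.
If it is in either of lockers 3 and 5 (prior 1/5 each): the attendant has 3 equally likely choices, so probability 1/3; weight (1/5)·(1/3) = 1/15 each.
If it is in locker 4 (prior 1/5): the attendant has 6 equally likely choices, so probability 1/6; weight (1/5)·(1/6) = 1/30.
The weights sum to 1/6.
So P(the prize voucher in locker 3 | the attendant opened locker 1 and locker 2) = (1/15) / (1/6) = 2/5.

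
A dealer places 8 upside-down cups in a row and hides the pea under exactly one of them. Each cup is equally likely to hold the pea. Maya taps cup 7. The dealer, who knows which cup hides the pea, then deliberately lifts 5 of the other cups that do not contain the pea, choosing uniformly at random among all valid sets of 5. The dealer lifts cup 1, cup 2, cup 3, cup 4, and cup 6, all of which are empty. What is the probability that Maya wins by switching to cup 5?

Condition on the true location of the pea.
If it is under any of cups 1, 2, 3, 4, and 6 (prior 1/8 each): that cup was opened and seen not to hold the prize — ruled out; weight (1/8)·0 = 0 each.
If it is under either of cups 5 and 8 (prior 1/8 each): the dealer has 6 equally likely choices, so probability 1/6; weight (1/8)·(1/6) = 1/48 each.
If it is under cup 7 (prior 1/8): the dealer has 21 equally likely choices, so probability 1/21; weight (1/8)·(1/21) = 1/168.
The weights sum to 1/21.
So P(the pea under cup 5 | the dealer opened cup 1, cup 2, cup 3, cup 4, and cup 6) = (1/48) / (1/21) = 7/16.

7/16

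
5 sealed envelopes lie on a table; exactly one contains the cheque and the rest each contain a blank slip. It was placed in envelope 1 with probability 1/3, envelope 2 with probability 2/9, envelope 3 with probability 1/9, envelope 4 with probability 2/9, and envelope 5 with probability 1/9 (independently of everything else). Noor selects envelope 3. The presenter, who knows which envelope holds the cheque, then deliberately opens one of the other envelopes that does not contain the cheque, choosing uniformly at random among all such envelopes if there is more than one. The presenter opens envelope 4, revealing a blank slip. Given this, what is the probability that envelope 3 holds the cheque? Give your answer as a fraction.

Apply Bayes' rule, conditioning on where the cheque actually is.
If it is in envelope 1 (prior 1/3): the presenter has 3 equally likely choices, so probability 1/3; weight (1/3)·(1/3) = 1/9.
If it is in envelope 2 (prior 2/9): the presenter has 3 equally likely choices, so probability 1/3; weight (2/9)·(1/3) = 2/27.
If it is in envelope 3 (prior 1/9): the presenter has 4 equally likely choices, so probability 1/4; weight (1/9)·(1/4) = 1/36.
If it is in envelope 4 (prior 2/9): the presenter opened envelope 4, so this case is ruled out; weight (2/9)·0 = 0.
If it is in envelope 5 (prior 1/9): the presenter has 3 equally likely choices, so probability 1/3; weight (1/9)·(1/3) = 1/27.
The weights sum to 1/4.
So P(the cheque in envelope 3 | the presenter opened envelope 4) = (1/36) / (1/4) = 1/9.

1/9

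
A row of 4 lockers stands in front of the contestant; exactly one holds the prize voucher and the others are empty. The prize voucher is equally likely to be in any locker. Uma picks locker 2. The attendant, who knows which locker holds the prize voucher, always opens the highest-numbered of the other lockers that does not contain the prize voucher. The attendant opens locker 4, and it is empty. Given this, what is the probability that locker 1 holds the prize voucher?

Condition on the true location of the prize voucher.
If it is in any of lockers 1, 2, and 3 (prior 1/4 each): locker 4 is the highest-numbered option available, probability 1; weight (1/4)·1 = 1/4 each.
If it is in locker 4 (prior 1/4): the attendant opened locker 4, so this case is ruled out; weight (1/4)·0 = 0.
The weights sum to 3/4.
So P(the prize voucher in locker 1 | the attendant opened locker 4) = (1/4) / (3/4) = 1/3.

1/3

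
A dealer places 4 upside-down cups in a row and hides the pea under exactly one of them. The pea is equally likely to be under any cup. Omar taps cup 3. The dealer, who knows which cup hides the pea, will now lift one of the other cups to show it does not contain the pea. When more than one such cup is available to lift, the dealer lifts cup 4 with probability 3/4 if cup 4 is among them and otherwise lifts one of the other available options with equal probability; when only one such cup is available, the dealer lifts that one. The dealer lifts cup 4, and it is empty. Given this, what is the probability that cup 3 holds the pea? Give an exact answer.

1/3

Consider each possible location of the pea in turn.
If it is under any of cups 1, 2, and 3 (prior 1/4 each): cup 4 is available, opened with probability 3/4; weight (1/4)·(3/4) = 3/16 each.
If it is under cup 4 (prior 1/4): the dealer opened cup 4, so this case is ruled out; weight (1/4)·0 = 0.
The weights sum to 9/16.
So P(the pea under cup 3 | the dealer opened cup 4) = (3/16) / (9/16) = 1/3.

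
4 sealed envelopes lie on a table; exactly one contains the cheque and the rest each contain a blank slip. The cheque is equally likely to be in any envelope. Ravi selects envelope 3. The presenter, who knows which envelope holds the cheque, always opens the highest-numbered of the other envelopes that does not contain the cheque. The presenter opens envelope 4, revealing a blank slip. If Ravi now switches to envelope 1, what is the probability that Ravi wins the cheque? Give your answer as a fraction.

1/3

Consider each possible location of the cheque in turn.
If it is in any of envelopes 1, 2, and 3 (prior 1/4 each): envelope 4 is the highest-numbered option available, probability 1; weight (1/4)·1 = 1/4 each.
If it is in envelope 4 (prior 1/4): the presenter opened envelope 4, so this case is ruled out; weight (1/4)·0 = 0.
The weights sum to 3/4.
So P(the cheque in envelope 1 | the presenter opened envelope 4) = (1/4) / (3/4) = 1/3.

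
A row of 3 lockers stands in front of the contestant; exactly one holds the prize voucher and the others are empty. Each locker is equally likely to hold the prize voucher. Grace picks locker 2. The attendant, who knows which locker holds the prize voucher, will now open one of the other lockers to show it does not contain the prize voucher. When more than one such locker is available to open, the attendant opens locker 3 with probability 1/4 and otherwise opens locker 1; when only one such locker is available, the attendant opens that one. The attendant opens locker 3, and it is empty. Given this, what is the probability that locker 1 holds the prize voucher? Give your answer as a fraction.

Consider each possible location of the prize voucher in turn.
If it is in locker 1 (prior 1/3): only locker 3 is available, probability 1; weight (1/3)·1 = 1/3.
If it is in locker 2 (prior 1/3): locker 3 is available, opened with probability 1/4; weight (1/3)·(1/4) = 1/12.
If it is in locker 3 (prior 1/3): the attendant opened locker 3, so this case is ruled out; weight (1/3)·0 = 0.
The weights sum to 5/12.
So P(the prize voucher in locker 1 | the attendant opened locker 3) = (1/3) / (5/12) = 4/5.

4/5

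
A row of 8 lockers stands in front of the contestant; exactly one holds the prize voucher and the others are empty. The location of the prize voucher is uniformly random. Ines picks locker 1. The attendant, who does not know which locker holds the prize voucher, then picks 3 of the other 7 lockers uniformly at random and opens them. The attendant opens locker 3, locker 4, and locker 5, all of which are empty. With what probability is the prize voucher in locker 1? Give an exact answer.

Because the attendant chose which lockers to open without knowing where the prize voucher is, the choice is independent of the prize location. Learning that none of the 3 opened lockers holds the prize voucher simply rules out those 3 locations and leaves the remaining 5 lockers still equally likely by symmetry.
So P(the prize voucher in locker 1) = 1/5.

1/5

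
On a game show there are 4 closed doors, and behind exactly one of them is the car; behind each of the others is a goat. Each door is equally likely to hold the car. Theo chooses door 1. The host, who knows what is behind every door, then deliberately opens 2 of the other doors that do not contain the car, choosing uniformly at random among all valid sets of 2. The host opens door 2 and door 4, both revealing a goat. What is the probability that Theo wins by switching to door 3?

Condition on the true location of the car.
If it is behind door 1 (prior 1/4): the host has 3 equally likely choices, so probability 1/3; weight (1/4)·(1/3) = 1/12.
If it is behind either of doors 2 and 4 (prior 1/4 each): that door was opened and seen not to hold the prize — ruled out; weight (1/4)·0 = 0 each.
If it is behind door 3 (prior 1/4): the host has no choice, probability 1; weight (1/4)·1 = 1/4.
The weights sum to 1/3.
So P(the car behind door 3 | the host opened door 2 and door 4) = (1/4) / (1/3) = 3/4.

3/4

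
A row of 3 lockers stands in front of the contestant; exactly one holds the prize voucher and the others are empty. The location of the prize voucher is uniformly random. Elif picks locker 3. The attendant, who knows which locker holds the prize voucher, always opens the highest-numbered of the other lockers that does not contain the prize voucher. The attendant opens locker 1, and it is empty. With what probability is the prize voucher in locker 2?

Condition on the true location of the prize voucher.
If it is in locker 1 (prior 1/3): the attendant opened locker 1, so this case is ruled out; weight (1/3)·0 = 0.
If it is in locker 2 (prior 1/3): locker 1 is the highest-numbered option available, probability 1; weight (1/3)·1 = 1/3.
If it is in locker 3 (prior 1/3): the attendant would have opened locker 2 instead, probability 0; weight (1/3)·0 = 0.
The weights sum to 1/3.
So P(the prize voucher in locker 2 | the attendant opened locker 1) = (1/3) / (1/3) = 1.

1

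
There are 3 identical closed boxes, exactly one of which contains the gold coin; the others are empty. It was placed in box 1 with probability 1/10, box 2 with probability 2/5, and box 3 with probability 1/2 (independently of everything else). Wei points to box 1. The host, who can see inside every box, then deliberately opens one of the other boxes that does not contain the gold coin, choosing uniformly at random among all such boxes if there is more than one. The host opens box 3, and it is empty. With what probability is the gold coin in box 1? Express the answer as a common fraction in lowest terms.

1/9

Consider each possible location of the gold coin in turn.
If it is in box 1 (prior 1/10): the host has 2 equally likely choices, so probability 1/2; weight (1/10)·(1/2) = 1/20.
If it is in box 2 (prior 2/5): the host has no choice, probability 1; weight (2/5)·1 = 2/5.
If it is in box 3 (prior 1/2): the host opened box 3, so this case is ruled out; weight (1/2)·0 = 0.
The weights sum to 9/20.
So P(the gold coin in box 1 | the host opened box 3) = (1/20) / (9/20) = 1/9.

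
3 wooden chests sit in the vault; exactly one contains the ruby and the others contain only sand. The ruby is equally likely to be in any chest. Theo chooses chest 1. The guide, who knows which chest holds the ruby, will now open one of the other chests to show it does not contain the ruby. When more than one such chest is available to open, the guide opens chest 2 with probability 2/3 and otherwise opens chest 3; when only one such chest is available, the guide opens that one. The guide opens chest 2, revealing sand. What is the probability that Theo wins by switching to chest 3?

Apply Bayes' rule, conditioning on where the ruby actually is.
If it is in chest 1 (prior 1/3): chest 2 is available, opened with probability 2/3; weight (1/3)·(2/3) = 2/9.
If it is in chest 2 (prior 1/3): the guide opened chest 2, so this case is ruled out; weight (1/3)·0 = 0.
If it is in chest 3 (prior 1/3): only chest 2 is available, probability 1; weight (1/3)·1 = 1/3.
The weights sum to 5/9.
So P(the ruby in chest 3 | the guide opened chest 2) = (1/3) / (5/9) = 3/5.

3/5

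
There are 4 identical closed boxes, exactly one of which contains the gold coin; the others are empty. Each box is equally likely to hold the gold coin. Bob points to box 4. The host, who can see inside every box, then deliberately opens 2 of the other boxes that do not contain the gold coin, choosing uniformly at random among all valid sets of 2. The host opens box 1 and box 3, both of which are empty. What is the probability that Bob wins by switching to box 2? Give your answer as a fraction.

Condition on the true location of the gold coin.
If it is in either of boxes 1 and 3 (prior 1/4 each): that box was opened and seen not to hold the prize — ruled out; weight (1/4)·0 = 0 each.
If it is in box 2 (prior 1/4): the host has no choice, probability 1; weight (1/4)·1 = 1/4.
If it is in box 4 (prior 1/4): the host has 3 equally likely choices, so probability 1/3; weight (1/4)·(1/3) = 1/12.
The weights sum to 1/3.
So P(the gold coin in box 2 | the host opened box 1 and box 3) = (1/4) / (1/3) = 3/4.

3/4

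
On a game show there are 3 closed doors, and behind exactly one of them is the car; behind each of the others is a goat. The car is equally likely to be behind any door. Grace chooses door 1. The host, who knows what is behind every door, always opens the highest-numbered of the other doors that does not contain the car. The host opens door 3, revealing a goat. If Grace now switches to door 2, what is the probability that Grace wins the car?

1/2

Condition on the true location of the car.
If it is behind either of doors 1 and 2 (prior 1/3 each): door 3 is the highest-numbered option available, probability 1; weight (1/3)·1 = 1/3 each.
If it is behind door 3 (prior 1/3): the host opened door 3, so this case is ruled out; weight (1/3)·0 = 0.
The weights sum to 2/3.
So P(the car behind door 2 | the host opened door 3) = (1/3) / (2/3) = 1/2.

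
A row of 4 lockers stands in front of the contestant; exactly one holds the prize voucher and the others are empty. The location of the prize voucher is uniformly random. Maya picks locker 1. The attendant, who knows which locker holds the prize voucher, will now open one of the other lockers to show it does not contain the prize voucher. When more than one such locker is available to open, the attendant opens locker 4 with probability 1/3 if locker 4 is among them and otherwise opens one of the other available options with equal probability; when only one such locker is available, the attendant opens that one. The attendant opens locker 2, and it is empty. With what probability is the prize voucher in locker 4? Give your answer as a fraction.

1/3

Apply Bayes' rule, conditioning on where the prize voucher actually is.
If it is in locker 1 (prior 1/4): locker 4 is available but not opened; locker 2 gets probability (1 − 1/3)/2 = 1/3; weight (1/4)·(1/3) = 1/12.
If it is in locker 2 (prior 1/4): the attendant opened locker 2, so this case is ruled out; weight (1/4)·0 = 0.
If it is in locker 3 (prior 1/4): locker 4 is available but not opened, probability 2/3; weight (1/4)·(2/3) = 1/6.
If it is in locker 4 (prior 1/4): locker 4 holds the prize so is unavailable; the attendant chooses uniformly among the 2 others, probability 1/2; weight (1/4)·(1/2) = 1/8.
The weights sum to 3/8.
So P(the prize voucher in locker 4 | the attendant opened locker 2) = (1/8) / (3/8) = 1/3.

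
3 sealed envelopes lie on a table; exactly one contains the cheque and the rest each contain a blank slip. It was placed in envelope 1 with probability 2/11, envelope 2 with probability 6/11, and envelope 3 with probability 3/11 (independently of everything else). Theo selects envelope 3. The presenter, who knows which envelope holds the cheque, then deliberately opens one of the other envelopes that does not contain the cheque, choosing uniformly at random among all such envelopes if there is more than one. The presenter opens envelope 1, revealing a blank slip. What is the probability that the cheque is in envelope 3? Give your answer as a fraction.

Condition on the true location of the cheque.
If it is in envelope 1 (prior 2/11): the presenter opened envelope 1, so this case is ruled out; weight (2/11)·0 = 0.
If it is in envelope 2 (prior 6/11): the presenter has no choice, probability 1; weight (6/11)·1 = 6/11.
If it is in envelope 3 (prior 3/11): the presenter has 2 equally likely choices, so probability 1/2; weight (3/11)·(1/2) = 3/22.
The weights sum to 15/22.
So P(the cheque in envelope 3 | the presenter opened envelope 1) = (3/22) / (15/22) = 1/5.

1/5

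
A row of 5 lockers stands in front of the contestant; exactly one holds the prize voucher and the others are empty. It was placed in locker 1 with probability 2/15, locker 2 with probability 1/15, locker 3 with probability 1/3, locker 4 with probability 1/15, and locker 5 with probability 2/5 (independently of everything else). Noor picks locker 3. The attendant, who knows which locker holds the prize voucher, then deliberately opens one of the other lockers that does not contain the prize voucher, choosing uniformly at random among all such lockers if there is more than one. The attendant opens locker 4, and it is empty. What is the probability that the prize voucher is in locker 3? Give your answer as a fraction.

5/17

Apply Bayes' rule, conditioning on where the prize voucher actually is.
If it is in locker 1 (prior 2/15): the attendant has 3 equally likely choices, so probability 1/3; weight (2/15)·(1/3) = 2/45.
If it is in locker 2 (prior 1/15): the attendant has 3 equally likely choices, so probability 1/3; weight (1/15)·(1/3) = 1/45.
If it is in locker 3 (prior 1/3): the attendant has 4 equally likely choices, so probability 1/4; weight (1/3)·(1/4) = 1/12.
If it is in locker 4 (prior 1/15): the attendant opened locker 4, so this case is ruled out; weight (1/15)·0 = 0.
If it is in locker 5 (prior 2/5): the attendant has 3 equally likely choices, so probability 1/3; weight (2/5)·(1/3) = 2/15.
The weights sum to 17/60.
So P(the prize voucher in locker 3 | the attendant opened locker 4) = (1/12) / (17/60) = 5/17.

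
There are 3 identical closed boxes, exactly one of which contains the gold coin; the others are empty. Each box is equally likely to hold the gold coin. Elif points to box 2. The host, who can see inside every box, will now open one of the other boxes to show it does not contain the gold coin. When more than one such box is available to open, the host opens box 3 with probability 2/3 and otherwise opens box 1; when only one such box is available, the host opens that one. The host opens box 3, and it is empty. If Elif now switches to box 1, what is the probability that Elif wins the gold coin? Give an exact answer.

Condition on the true location of the gold coin.
If it is in box 1 (prior 1/3): only box 3 is available, probability 1; weight (1/3)·1 = 1/3.
If it is in box 2 (prior 1/3): box 3 is available, opened with probability 2/3; weight (1/3)·(2/3) = 2/9.
If it is in box 3 (prior 1/3): the host opened box 3, so this case is ruled out; weight (1/3)·0 = 0.
The weights sum to 5/9.
So P(the gold coin in box 1 | the host opened box 3) = (1/3) / (5/9) = 3/5.

3/5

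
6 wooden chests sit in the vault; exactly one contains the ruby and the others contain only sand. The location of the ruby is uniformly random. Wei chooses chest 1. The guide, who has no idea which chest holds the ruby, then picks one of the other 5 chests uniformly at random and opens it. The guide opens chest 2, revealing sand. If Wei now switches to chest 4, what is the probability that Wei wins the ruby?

Because the guide chose which chest to open without knowing where the ruby is, the choice is independent of the prize location. Learning that chest 2 does not hold the ruby simply rules out that one location and leaves the remaining 5 chests still equally likely by symmetry.
So P(the ruby in chest 4) = 1/5.

1/5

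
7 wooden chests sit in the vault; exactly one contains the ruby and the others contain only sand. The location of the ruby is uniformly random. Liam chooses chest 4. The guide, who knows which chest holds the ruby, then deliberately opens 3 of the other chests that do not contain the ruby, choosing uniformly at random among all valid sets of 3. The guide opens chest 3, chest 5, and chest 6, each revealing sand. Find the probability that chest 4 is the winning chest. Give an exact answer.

1/7

Consider each possible location of the ruby in turn.
If it is in any of chests 1, 2, and 7 (prior 1/7 each): the guide has 10 equally likely choices, so probability 1/10; weight (1/7)·(1/10) = 1/70 each.
If it is in any of chests 3, 5, and 6 (prior 1/7 each): that chest was opened and seen not to hold the prize — ruled out; weight (1/7)·0 = 0 each.
If it is in chest 4 (prior 1/7): the guide has 20 equally likely choices, so probability 1/20; weight (1/7)·(1/20) = 1/140.
The weights sum to 1/20.
So P(the ruby in chest 4 | the guide opened chest 3, chest 5, and chest 6) = (1/140) / (1/20) = 1/7.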